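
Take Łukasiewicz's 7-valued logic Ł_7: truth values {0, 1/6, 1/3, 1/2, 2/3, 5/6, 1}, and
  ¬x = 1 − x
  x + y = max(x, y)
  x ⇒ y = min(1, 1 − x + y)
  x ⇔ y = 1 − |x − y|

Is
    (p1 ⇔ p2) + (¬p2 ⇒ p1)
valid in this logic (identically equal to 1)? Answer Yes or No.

Counterexample: take p1 = 0, p2 = 1/6.
p1 ⇔ p2 = 0 ⇔ 1/6 = 5/6
¬p2 = ¬1/6 = 5/6
¬p2 ⇒ p1 = 5/6 ⇒ 0 = 1/6
(p1 ⇔ p2) + (¬p2 ⇒ p1) = 5/6 + 1/6 = 5/6
This gives 5/6 ≠ 1.

No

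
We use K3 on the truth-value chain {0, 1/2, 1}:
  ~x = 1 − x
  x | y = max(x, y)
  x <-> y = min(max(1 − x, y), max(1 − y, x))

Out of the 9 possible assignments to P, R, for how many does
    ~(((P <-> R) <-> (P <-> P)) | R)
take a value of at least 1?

1

P = 0, R = 0 ↦ 0  <
P = 0, R = 1/2 ↦ 1/2  <
P = 0, R = 1 ↦ 0  <
P = 1/2, R = 0 ↦ 1/2  <
P = 1/2, R = 1/2 ↦ 1/2  <
P = 1/2, R = 1 ↦ 0  <
P = 1, R = 0 ↦ 1  ≥
P = 1, R = 1/2 ↦ 1/2  <
P = 1, R = 1 ↦ 0  <
So 1 of the 9 assignments meets the threshold.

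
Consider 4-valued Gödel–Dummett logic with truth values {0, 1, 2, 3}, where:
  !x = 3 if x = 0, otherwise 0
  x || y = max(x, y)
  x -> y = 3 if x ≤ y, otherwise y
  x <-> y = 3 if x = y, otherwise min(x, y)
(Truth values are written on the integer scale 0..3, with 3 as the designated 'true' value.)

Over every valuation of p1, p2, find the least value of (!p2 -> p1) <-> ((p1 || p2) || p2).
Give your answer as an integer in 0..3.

1

Take p1 = 0, p2 = 1:
!p2 = !1 = 0
!p2 -> p1 = 0 -> 0 = 3
p1 || p2 = 0 || 1 = 1
(p1 || p2) || p2 = 1 || 1 = 1
(!p2 -> p1) <-> ((p1 || p2) || p2) = 3 <-> 1 = 1
No assignment yields a value below 1, so this is the minimum.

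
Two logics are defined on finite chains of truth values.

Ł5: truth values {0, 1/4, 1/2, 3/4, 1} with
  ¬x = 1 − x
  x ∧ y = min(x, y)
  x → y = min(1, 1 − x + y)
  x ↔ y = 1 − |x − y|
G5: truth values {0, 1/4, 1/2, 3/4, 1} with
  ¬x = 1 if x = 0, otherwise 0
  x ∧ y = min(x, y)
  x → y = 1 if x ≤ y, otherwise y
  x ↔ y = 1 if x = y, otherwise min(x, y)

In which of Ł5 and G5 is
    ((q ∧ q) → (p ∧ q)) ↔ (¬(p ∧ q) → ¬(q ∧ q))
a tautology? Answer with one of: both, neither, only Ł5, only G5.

In Ł5: every assignment gives 1 — tautology.
In G5: at p = 1/4, q = 1/2 the value is 1/4 — not a tautology.

only Ł5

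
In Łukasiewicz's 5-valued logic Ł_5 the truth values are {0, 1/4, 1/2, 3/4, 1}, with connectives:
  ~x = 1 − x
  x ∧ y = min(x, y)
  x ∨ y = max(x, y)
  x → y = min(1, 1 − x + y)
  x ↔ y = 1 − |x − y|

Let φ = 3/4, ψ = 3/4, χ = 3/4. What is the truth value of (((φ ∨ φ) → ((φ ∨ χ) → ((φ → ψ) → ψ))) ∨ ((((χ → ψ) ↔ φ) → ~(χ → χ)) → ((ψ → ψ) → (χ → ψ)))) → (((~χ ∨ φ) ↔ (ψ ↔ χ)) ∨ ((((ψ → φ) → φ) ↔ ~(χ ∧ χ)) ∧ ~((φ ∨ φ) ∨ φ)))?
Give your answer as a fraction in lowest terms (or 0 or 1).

φ ∨ φ = 3/4 ∨ 3/4 = 3/4
φ ∨ χ = 3/4 ∨ 3/4 = 3/4
φ → ψ = 3/4 → 3/4 = 1
(φ → ψ) → ψ = 1 → 3/4 = 3/4
(φ ∨ χ) → ((φ → ψ) → ψ) = 3/4 → 3/4 = 1
(φ ∨ φ) → ((φ ∨ χ) → ((φ → ψ) → ψ)) = 3/4 → 1 = 1
χ → ψ = 3/4 → 3/4 = 1
(χ → ψ) ↔ φ = 1 ↔ 3/4 = 3/4
χ → χ = 3/4 → 3/4 = 1
~(χ → χ) = ~1 = 0
((χ → ψ) ↔ φ) → ~(χ → χ) = 3/4 → 0 = 1/4
ψ → ψ = 3/4 → 3/4 = 1
χ → ψ = 3/4 → 3/4 = 1
(ψ → ψ) → (χ → ψ) = 1 → 1 = 1
(((χ → ψ) ↔ φ) → ~(χ → χ)) → ((ψ → ψ) → (χ → ψ)) = 1/4 → 1 = 1
((φ ∨ φ) → ((φ ∨ χ) → ((φ → ψ) → ψ))) ∨ ((((χ → ψ) ↔ φ) → ~(χ → χ)) → ((ψ → ψ) → (χ → ψ))) = 1 ∨ 1 = 1
~χ = ~3/4 = 1/4
~χ ∨ φ = 1/4 ∨ 3/4 = 3/4
ψ ↔ χ = 3/4 ↔ 3/4 = 1
(~χ ∨ φ) ↔ (ψ ↔ χ) = 3/4 ↔ 1 = 3/4
ψ → φ = 3/4 → 3/4 = 1
(ψ → φ) → φ = 1 → 3/4 = 3/4
χ ∧ χ = 3/4 ∧ 3/4 = 3/4
~(χ ∧ χ) = ~3/4 = 1/4
((ψ → φ) → φ) ↔ ~(χ ∧ χ) = 3/4 ↔ 1/4 = 1/2
φ ∨ φ = 3/4 ∨ 3/4 = 3/4
(φ ∨ φ) ∨ φ = 3/4 ∨ 3/4 = 3/4
~((φ ∨ φ) ∨ φ) = ~3/4 = 1/4
(((ψ → φ) → φ) ↔ ~(χ ∧ χ)) ∧ ~((φ ∨ φ) ∨ φ) = 1/2 ∧ 1/4 = 1/4
((~χ ∨ φ) ↔ (ψ ↔ χ)) ∨ ((((ψ → φ) → φ) ↔ ~(χ ∧ χ)) ∧ ~((φ ∨ φ) ∨ φ)) = 3/4 ∨ 1/4 = 3/4
(((φ ∨ φ) → ((φ ∨ χ) → ((φ → ψ) → ψ))) ∨ ((((χ → ψ) ↔ φ) → ~(χ → χ)) → ((ψ → ψ) → (χ → ψ)))) → (((~χ ∨ φ) ↔ (ψ ↔ χ)) ∨ ((((ψ → φ) → φ) ↔ ~(χ ∧ χ)) ∧ ~((φ ∨ φ) ∨ φ))) = 1 → 3/4 = 3/4

3/4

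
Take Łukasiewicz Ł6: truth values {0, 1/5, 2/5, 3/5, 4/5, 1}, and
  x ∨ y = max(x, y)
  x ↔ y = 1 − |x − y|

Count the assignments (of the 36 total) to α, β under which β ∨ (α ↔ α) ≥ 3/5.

value 1: 36 assignments (counts)
So 36 of the 36 assignments meet the threshold.

36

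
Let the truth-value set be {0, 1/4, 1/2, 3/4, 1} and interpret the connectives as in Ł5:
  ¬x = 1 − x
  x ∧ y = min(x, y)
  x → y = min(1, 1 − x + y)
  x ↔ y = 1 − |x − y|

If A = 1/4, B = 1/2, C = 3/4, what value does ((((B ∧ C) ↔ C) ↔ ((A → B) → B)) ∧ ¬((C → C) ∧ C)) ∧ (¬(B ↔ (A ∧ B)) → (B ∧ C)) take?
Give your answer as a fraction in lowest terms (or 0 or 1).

1/4

B ∧ C = 1/2 ∧ 3/4 = 1/2
(B ∧ C) ↔ C = 1/2 ↔ 3/4 = 3/4
A → B = 1/4 → 1/2 = 1
(A → B) → B = 1 → 1/2 = 1/2
((B ∧ C) ↔ C) ↔ ((A → B) → B) = 3/4 ↔ 1/2 = 3/4
C → C = 3/4 → 3/4 = 1
(C → C) ∧ C = 1 ∧ 3/4 = 3/4
¬((C → C) ∧ C) = ¬3/4 = 1/4
(((B ∧ C) ↔ C) ↔ ((A → B) → B)) ∧ ¬((C → C) ∧ C) = 3/4 ∧ 1/4 = 1/4
A ∧ B = 1/4 ∧ 1/2 = 1/4
B ↔ (A ∧ B) = 1/2 ↔ 1/4 = 3/4
¬(B ↔ (A ∧ B)) = ¬3/4 = 1/4
B ∧ C = 1/2 ∧ 3/4 = 1/2
¬(B ↔ (A ∧ B)) → (B ∧ C) = 1/4 → 1/2 = 1
((((B ∧ C) ↔ C) ↔ ((A → B) → B)) ∧ ¬((C → C) ∧ C)) ∧ (¬(B ↔ (A ∧ B)) → (B ∧ C)) = 1/4 ∧ 1 = 1/4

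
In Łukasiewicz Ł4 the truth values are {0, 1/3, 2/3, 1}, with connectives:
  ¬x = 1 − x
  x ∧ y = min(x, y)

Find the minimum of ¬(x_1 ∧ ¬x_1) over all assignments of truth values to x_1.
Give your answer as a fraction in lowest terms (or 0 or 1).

Take x_1 = 1/3:
¬x_1 = ¬1/3 = 2/3
x_1 ∧ ¬x_1 = 1/3 ∧ 2/3 = 1/3
¬(x_1 ∧ ¬x_1) = ¬1/3 = 2/3
No assignment yields a value below 2/3, so this is the minimum.

2/3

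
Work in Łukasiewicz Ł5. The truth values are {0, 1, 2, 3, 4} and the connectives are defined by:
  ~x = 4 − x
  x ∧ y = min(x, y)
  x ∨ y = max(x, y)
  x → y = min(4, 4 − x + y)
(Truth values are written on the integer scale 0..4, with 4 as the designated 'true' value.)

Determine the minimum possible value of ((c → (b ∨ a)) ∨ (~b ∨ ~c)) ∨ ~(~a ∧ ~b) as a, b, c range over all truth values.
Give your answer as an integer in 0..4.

Take a = 0, b = 2, c = 4:
b ∨ a = 2 ∨ 0 = 2
c → (b ∨ a) = 4 → 2 = 2
~b = ~2 = 2
~c = ~4 = 0
~b ∨ ~c = 2 ∨ 0 = 2
(c → (b ∨ a)) ∨ (~b ∨ ~c) = 2 ∨ 2 = 2
~a = ~0 = 4
~b = ~2 = 2
~a ∧ ~b = 4 ∧ 2 = 2
~(~a ∧ ~b) = ~2 = 2
((c → (b ∨ a)) ∨ (~b ∨ ~c)) ∨ ~(~a ∧ ~b) = 2 ∨ 2 = 2
No assignment yields a value below 2, so this is the minimum.

2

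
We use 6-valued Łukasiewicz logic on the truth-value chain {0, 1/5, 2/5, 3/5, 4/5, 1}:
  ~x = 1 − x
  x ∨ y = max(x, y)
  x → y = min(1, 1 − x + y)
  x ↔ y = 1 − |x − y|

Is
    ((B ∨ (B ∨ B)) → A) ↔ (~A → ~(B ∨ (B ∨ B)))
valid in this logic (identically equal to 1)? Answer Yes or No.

At A = 1, B = 4/5, for instance:
B ∨ B = 4/5 ∨ 4/5 = 4/5
B ∨ (B ∨ B) = 4/5 ∨ 4/5 = 4/5
(B ∨ (B ∨ B)) → A = 4/5 → 1 = 1
~A = ~1 = 0
~(B ∨ (B ∨ B)) = ~4/5 = 1/5
~A → ~(B ∨ (B ∨ B)) = 0 → 1/5 = 1
((B ∨ (B ∨ B)) → A) ↔ (~A → ~(B ∨ (B ∨ B))) = 1 ↔ 1 = 1
and checking the remaining 35 assignments likewise gives ≥ 1 in every case.

Yes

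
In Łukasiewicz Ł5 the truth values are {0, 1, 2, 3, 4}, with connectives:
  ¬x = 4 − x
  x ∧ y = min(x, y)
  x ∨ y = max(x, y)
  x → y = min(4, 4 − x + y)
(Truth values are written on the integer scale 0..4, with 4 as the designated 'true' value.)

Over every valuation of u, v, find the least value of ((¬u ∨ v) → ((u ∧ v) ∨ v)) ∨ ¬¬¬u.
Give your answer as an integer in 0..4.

Take u = 2, v = 0:
¬u = ¬2 = 2
¬u ∨ v = 2 ∨ 0 = 2
u ∧ v = 2 ∧ 0 = 0
(u ∧ v) ∨ v = 0 ∨ 0 = 0
(¬u ∨ v) → ((u ∧ v) ∨ v) = 2 → 0 = 2
¬u = ¬2 = 2
¬¬u = ¬2 = 2
¬¬¬u = ¬2 = 2
((¬u ∨ v) → ((u ∧ v) ∨ v)) ∨ ¬¬¬u = 2 ∨ 2 = 2
No assignment yields a value below 2, so this is the minimum.

2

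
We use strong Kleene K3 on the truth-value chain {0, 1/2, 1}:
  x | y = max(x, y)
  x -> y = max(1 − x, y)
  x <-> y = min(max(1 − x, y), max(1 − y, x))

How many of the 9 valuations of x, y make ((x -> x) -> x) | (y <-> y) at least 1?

7

x = 0, y = 0 ↦ 1  ≥
x = 0, y = 1/2 ↦ 1/2  <
x = 0, y = 1 ↦ 1  ≥
x = 1/2, y = 0 ↦ 1  ≥
x = 1/2, y = 1/2 ↦ 1/2  <
x = 1/2, y = 1 ↦ 1  ≥
x = 1, y = 0 ↦ 1  ≥
x = 1, y = 1/2 ↦ 1  ≥
x = 1, y = 1 ↦ 1  ≥
So 7 of the 9 assignments meet the threshold.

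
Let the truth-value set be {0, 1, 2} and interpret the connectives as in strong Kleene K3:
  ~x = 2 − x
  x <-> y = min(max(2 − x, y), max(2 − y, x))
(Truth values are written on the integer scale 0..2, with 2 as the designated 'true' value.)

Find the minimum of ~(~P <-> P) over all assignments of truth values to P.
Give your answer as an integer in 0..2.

Take P = 1:
~P = ~1 = 1
~P <-> P = 1 <-> 1 = 1
~(~P <-> P) = ~1 = 1
No assignment yields a value below 1, so this is the minimum.

1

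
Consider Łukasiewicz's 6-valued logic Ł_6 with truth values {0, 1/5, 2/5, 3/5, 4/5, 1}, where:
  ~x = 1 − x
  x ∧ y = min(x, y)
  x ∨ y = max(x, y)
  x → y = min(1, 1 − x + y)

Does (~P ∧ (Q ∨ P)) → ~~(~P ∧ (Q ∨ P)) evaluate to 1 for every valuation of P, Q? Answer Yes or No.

Yes

At P = 1/5, Q = 2/5, for instance:
~P = ~1/5 = 4/5
Q ∨ P = 2/5 ∨ 1/5 = 2/5
~P ∧ (Q ∨ P) = 4/5 ∧ 2/5 = 2/5
~(~P ∧ (Q ∨ P)) = ~2/5 = 3/5
~~(~P ∧ (Q ∨ P)) = ~3/5 = 2/5
(~P ∧ (Q ∨ P)) → ~~(~P ∧ (Q ∨ P)) = 2/5 → 2/5 = 1
and checking the remaining 35 assignments likewise gives ≥ 1 in every case.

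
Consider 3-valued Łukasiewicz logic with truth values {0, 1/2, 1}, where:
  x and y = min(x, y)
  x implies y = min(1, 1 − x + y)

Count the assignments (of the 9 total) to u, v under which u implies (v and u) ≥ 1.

6

u = 0, v = 0 ↦ 1  ≥
u = 0, v = 1/2 ↦ 1  ≥
u = 0, v = 1 ↦ 1  ≥
u = 1/2, v = 0 ↦ 1/2  <
u = 1/2, v = 1/2 ↦ 1  ≥
u = 1/2, v = 1 ↦ 1  ≥
u = 1, v = 0 ↦ 0  <
u = 1, v = 1/2 ↦ 1/2  <
u = 1, v = 1 ↦ 1  ≥
So 6 of the 9 assignments meet the threshold.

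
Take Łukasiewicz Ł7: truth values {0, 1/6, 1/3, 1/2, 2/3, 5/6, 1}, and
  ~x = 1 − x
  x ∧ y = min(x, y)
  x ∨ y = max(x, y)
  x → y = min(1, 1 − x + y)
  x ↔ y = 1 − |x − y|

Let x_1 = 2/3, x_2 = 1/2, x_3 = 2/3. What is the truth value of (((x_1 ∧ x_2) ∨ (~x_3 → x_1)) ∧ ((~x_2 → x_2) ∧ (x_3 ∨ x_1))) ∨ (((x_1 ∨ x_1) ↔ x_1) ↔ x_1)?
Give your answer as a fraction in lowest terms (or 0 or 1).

2/3

x_1 ∧ x_2 = 2/3 ∧ 1/2 = 1/2
~x_3 = ~2/3 = 1/3
~x_3 → x_1 = 1/3 → 2/3 = 1
(x_1 ∧ x_2) ∨ (~x_3 → x_1) = 1/2 ∨ 1 = 1
~x_2 = ~1/2 = 1/2
~x_2 → x_2 = 1/2 → 1/2 = 1
x_3 ∨ x_1 = 2/3 ∨ 2/3 = 2/3
(~x_2 → x_2) ∧ (x_3 ∨ x_1) = 1 ∧ 2/3 = 2/3
((x_1 ∧ x_2) ∨ (~x_3 → x_1)) ∧ ((~x_2 → x_2) ∧ (x_3 ∨ x_1)) = 1 ∧ 2/3 = 2/3
x_1 ∨ x_1 = 2/3 ∨ 2/3 = 2/3
(x_1 ∨ x_1) ↔ x_1 = 2/3 ↔ 2/3 = 1
((x_1 ∨ x_1) ↔ x_1) ↔ x_1 = 1 ↔ 2/3 = 2/3
(((x_1 ∧ x_2) ∨ (~x_3 → x_1)) ∧ ((~x_2 → x_2) ∧ (x_3 ∨ x_1))) ∨ (((x_1 ∨ x_1) ↔ x_1) ↔ x_1) = 2/3 ∨ 2/3 = 2/3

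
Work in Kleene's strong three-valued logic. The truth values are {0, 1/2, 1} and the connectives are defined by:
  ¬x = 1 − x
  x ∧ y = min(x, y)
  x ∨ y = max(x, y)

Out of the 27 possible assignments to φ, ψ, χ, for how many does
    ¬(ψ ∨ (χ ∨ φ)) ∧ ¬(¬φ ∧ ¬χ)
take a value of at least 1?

0

value 1/2: 6 assignments
value 0: 21 assignments
So 0 of the 27 assignments meet the threshold.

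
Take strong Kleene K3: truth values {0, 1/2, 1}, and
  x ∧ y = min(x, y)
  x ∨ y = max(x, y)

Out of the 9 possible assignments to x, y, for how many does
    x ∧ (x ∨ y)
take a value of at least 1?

3

x = 0, y = 0 ↦ 0  <
x = 0, y = 1/2 ↦ 0  <
x = 0, y = 1 ↦ 0  <
x = 1/2, y = 0 ↦ 1/2  <
x = 1/2, y = 1/2 ↦ 1/2  <
x = 1/2, y = 1 ↦ 1/2  <
x = 1, y = 0 ↦ 1  ≥
x = 1, y = 1/2 ↦ 1  ≥
x = 1, y = 1 ↦ 1  ≥
So 3 of the 9 assignments meet the threshold.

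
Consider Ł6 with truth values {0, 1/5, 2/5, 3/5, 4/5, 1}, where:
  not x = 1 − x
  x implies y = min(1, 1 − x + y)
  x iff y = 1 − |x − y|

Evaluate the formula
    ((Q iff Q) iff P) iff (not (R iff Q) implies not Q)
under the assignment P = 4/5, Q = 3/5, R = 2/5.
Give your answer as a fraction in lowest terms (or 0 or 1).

4/5

Q iff Q = 3/5 iff 3/5 = 1
(Q iff Q) iff P = 1 iff 4/5 = 4/5
R iff Q = 2/5 iff 3/5 = 4/5
not (R iff Q) = not 4/5 = 1/5
not Q = not 3/5 = 2/5
not (R iff Q) implies not Q = 1/5 implies 2/5 = 1
((Q iff Q) iff P) iff (not (R iff Q) implies not Q) = 4/5 iff 1 = 4/5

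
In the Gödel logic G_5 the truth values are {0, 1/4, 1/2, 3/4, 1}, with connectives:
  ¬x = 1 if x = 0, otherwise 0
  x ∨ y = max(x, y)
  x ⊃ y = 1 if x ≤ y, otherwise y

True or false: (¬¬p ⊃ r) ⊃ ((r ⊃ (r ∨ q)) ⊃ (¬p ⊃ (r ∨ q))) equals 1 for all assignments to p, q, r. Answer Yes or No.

No

Counterexample: take p = 0, q = 0, r = 0.
¬p = ¬0 = 1
¬¬p = ¬1 = 0
¬¬p ⊃ r = 0 ⊃ 0 = 1
r ∨ q = 0 ∨ 0 = 0
r ⊃ (r ∨ q) = 0 ⊃ 0 = 1
¬p = ¬0 = 1
r ∨ q = 0 ∨ 0 = 0
¬p ⊃ (r ∨ q) = 1 ⊃ 0 = 0
(r ⊃ (r ∨ q)) ⊃ (¬p ⊃ (r ∨ q)) = 1 ⊃ 0 = 0
(¬¬p ⊃ r) ⊃ ((r ⊃ (r ∨ q)) ⊃ (¬p ⊃ (r ∨ q))) = 1 ⊃ 0 = 0
This gives 0 ≠ 1.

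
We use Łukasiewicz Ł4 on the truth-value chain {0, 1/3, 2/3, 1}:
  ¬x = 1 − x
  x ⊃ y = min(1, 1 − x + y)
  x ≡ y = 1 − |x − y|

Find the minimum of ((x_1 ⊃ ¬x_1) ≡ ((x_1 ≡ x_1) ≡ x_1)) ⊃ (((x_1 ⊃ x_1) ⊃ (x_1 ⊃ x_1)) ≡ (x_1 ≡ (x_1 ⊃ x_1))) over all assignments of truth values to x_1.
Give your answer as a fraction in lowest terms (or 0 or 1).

2/3

Take x_1 = 2/3:
¬x_1 = ¬2/3 = 1/3
x_1 ⊃ ¬x_1 = 2/3 ⊃ 1/3 = 2/3
x_1 ≡ x_1 = 2/3 ≡ 2/3 = 1
(x_1 ≡ x_1) ≡ x_1 = 1 ≡ 2/3 = 2/3
(x_1 ⊃ ¬x_1) ≡ ((x_1 ≡ x_1) ≡ x_1) = 2/3 ≡ 2/3 = 1
x_1 ⊃ x_1 = 2/3 ⊃ 2/3 = 1
x_1 ⊃ x_1 = 2/3 ⊃ 2/3 = 1
(x_1 ⊃ x_1) ⊃ (x_1 ⊃ x_1) = 1 ⊃ 1 = 1
x_1 ⊃ x_1 = 2/3 ⊃ 2/3 = 1
x_1 ≡ (x_1 ⊃ x_1) = 2/3 ≡ 1 = 2/3
((x_1 ⊃ x_1) ⊃ (x_1 ⊃ x_1)) ≡ (x_1 ≡ (x_1 ⊃ x_1)) = 1 ≡ 2/3 = 2/3
((x_1 ⊃ ¬x_1) ≡ ((x_1 ≡ x_1) ≡ x_1)) ⊃ (((x_1 ⊃ x_1) ⊃ (x_1 ⊃ x_1)) ≡ (x_1 ≡ (x_1 ⊃ x_1))) = 1 ⊃ 2/3 = 2/3
No assignment yields a value below 2/3, so this is the minimum.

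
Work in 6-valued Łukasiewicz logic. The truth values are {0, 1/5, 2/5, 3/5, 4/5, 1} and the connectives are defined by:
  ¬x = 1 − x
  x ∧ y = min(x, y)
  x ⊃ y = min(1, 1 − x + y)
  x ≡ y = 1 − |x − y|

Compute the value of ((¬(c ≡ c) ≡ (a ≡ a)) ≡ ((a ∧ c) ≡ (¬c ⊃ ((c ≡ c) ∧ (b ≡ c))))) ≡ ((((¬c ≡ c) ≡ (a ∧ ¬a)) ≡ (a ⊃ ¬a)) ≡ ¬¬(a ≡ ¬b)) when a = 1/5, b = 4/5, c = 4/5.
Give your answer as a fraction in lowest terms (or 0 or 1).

1

c ≡ c = 4/5 ≡ 4/5 = 1
¬(c ≡ c) = ¬1 = 0
a ≡ a = 1/5 ≡ 1/5 = 1
¬(c ≡ c) ≡ (a ≡ a) = 0 ≡ 1 = 0
a ∧ c = 1/5 ∧ 4/5 = 1/5
¬c = ¬4/5 = 1/5
c ≡ c = 4/5 ≡ 4/5 = 1
b ≡ c = 4/5 ≡ 4/5 = 1
(c ≡ c) ∧ (b ≡ c) = 1 ∧ 1 = 1
¬c ⊃ ((c ≡ c) ∧ (b ≡ c)) = 1/5 ⊃ 1 = 1
(a ∧ c) ≡ (¬c ⊃ ((c ≡ c) ∧ (b ≡ c))) = 1/5 ≡ 1 = 1/5
(¬(c ≡ c) ≡ (a ≡ a)) ≡ ((a ∧ c) ≡ (¬c ⊃ ((c ≡ c) ∧ (b ≡ c)))) = 0 ≡ 1/5 = 4/5
¬c = ¬4/5 = 1/5
¬c ≡ c = 1/5 ≡ 4/5 = 2/5
¬a = ¬1/5 = 4/5
a ∧ ¬a = 1/5 ∧ 4/5 = 1/5
(¬c ≡ c) ≡ (a ∧ ¬a) = 2/5 ≡ 1/5 = 4/5
¬a = ¬1/5 = 4/5
a ⊃ ¬a = 1/5 ⊃ 4/5 = 1
((¬c ≡ c) ≡ (a ∧ ¬a)) ≡ (a ⊃ ¬a) = 4/5 ≡ 1 = 4/5
¬b = ¬4/5 = 1/5
a ≡ ¬b = 1/5 ≡ 1/5 = 1
¬(a ≡ ¬b) = ¬1 = 0
¬¬(a ≡ ¬b) = ¬0 = 1
(((¬c ≡ c) ≡ (a ∧ ¬a)) ≡ (a ⊃ ¬a)) ≡ ¬¬(a ≡ ¬b) = 4/5 ≡ 1 = 4/5
((¬(c ≡ c) ≡ (a ≡ a)) ≡ ((a ∧ c) ≡ (¬c ⊃ ((c ≡ c) ∧ (b ≡ c))))) ≡ ((((¬c ≡ c) ≡ (a ∧ ¬a)) ≡ (a ⊃ ¬a)) ≡ ¬¬(a ≡ ¬b)) = 4/5 ≡ 4/5 = 1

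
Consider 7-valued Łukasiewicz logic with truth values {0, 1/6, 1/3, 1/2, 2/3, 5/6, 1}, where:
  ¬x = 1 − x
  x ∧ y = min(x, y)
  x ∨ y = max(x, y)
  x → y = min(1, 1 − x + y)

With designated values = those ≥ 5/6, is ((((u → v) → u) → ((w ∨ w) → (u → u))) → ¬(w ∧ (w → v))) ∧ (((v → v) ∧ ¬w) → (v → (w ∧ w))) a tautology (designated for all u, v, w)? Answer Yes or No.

Counterexample: take u = 0, v = 0, w = 1/3.
u → v = 0 → 0 = 1
(u → v) → u = 1 → 0 = 0
w ∨ w = 1/3 ∨ 1/3 = 1/3
u → u = 0 → 0 = 1
(w ∨ w) → (u → u) = 1/3 → 1 = 1
((u → v) → u) → ((w ∨ w) → (u → u)) = 0 → 1 = 1
w → v = 1/3 → 0 = 2/3
w ∧ (w → v) = 1/3 ∧ 2/3 = 1/3
¬(w ∧ (w → v)) = ¬1/3 = 2/3
(((u → v) → u) → ((w ∨ w) → (u → u))) → ¬(w ∧ (w → v)) = 1 → 2/3 = 2/3
v → v = 0 → 0 = 1
¬w = ¬1/3 = 2/3
(v → v) ∧ ¬w = 1 ∧ 2/3 = 2/3
w ∧ w = 1/3 ∧ 1/3 = 1/3
v → (w ∧ w) = 0 → 1/3 = 1
((v → v) ∧ ¬w) → (v → (w ∧ w)) = 2/3 → 1 = 1
((((u → v) → u) → ((w ∨ w) → (u → u))) → ¬(w ∧ (w → v))) ∧ (((v → v) ∧ ¬w) → (v → (w ∧ w))) = 2/3 ∧ 1 = 2/3
This gives 2/3, which is below 5/6.

No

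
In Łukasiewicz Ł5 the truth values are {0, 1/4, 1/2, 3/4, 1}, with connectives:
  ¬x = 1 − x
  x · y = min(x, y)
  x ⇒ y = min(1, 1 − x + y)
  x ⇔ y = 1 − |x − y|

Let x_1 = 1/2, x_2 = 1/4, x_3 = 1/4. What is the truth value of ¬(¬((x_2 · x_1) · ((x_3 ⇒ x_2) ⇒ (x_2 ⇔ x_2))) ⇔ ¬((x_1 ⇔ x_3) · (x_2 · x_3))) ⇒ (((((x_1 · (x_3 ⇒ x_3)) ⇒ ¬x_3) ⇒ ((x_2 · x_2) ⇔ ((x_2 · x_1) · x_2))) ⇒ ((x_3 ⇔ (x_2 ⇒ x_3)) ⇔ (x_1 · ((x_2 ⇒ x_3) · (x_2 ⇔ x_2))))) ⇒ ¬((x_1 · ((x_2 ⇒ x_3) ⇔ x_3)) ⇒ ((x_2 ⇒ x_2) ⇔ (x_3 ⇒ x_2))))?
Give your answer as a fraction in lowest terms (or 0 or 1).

x_2 · x_1 = 1/4 · 1/2 = 1/4
x_3 ⇒ x_2 = 1/4 ⇒ 1/4 = 1
x_2 ⇔ x_2 = 1/4 ⇔ 1/4 = 1
(x_3 ⇒ x_2) ⇒ (x_2 ⇔ x_2) = 1 ⇒ 1 = 1
(x_2 · x_1) · ((x_3 ⇒ x_2) ⇒ (x_2 ⇔ x_2)) = 1/4 · 1 = 1/4
¬((x_2 · x_1) · ((x_3 ⇒ x_2) ⇒ (x_2 ⇔ x_2))) = ¬1/4 = 3/4
x_1 ⇔ x_3 = 1/2 ⇔ 1/4 = 3/4
x_2 · x_3 = 1/4 · 1/4 = 1/4
(x_1 ⇔ x_3) · (x_2 · x_3) = 3/4 · 1/4 = 1/4
¬((x_1 ⇔ x_3) · (x_2 · x_3)) = ¬1/4 = 3/4
¬((x_2 · x_1) · ((x_3 ⇒ x_2) ⇒ (x_2 ⇔ x_2))) ⇔ ¬((x_1 ⇔ x_3) · (x_2 · x_3)) = 3/4 ⇔ 3/4 = 1
¬(¬((x_2 · x_1) · ((x_3 ⇒ x_2) ⇒ (x_2 ⇔ x_2))) ⇔ ¬((x_1 ⇔ x_3) · (x_2 · x_3))) = ¬1 = 0
x_3 ⇒ x_3 = 1/4 ⇒ 1/4 = 1
x_1 · (x_3 ⇒ x_3) = 1/2 · 1 = 1/2
¬x_3 = ¬1/4 = 3/4
(x_1 · (x_3 ⇒ x_3)) ⇒ ¬x_3 = 1/2 ⇒ 3/4 = 1
x_2 · x_2 = 1/4 · 1/4 = 1/4
x_2 · x_1 = 1/4 · 1/2 = 1/4
(x_2 · x_1) · x_2 = 1/4 · 1/4 = 1/4
(x_2 · x_2) ⇔ ((x_2 · x_1) · x_2) = 1/4 ⇔ 1/4 = 1
((x_1 · (x_3 ⇒ x_3)) ⇒ ¬x_3) ⇒ ((x_2 · x_2) ⇔ ((x_2 · x_1) · x_2)) = 1 ⇒ 1 = 1
x_2 ⇒ x_3 = 1/4 ⇒ 1/4 = 1
x_3 ⇔ (x_2 ⇒ x_3) = 1/4 ⇔ 1 = 1/4
x_2 ⇒ x_3 = 1/4 ⇒ 1/4 = 1
x_2 ⇔ x_2 = 1/4 ⇔ 1/4 = 1
(x_2 ⇒ x_3) · (x_2 ⇔ x_2) = 1 · 1 = 1
x_1 · ((x_2 ⇒ x_3) · (x_2 ⇔ x_2)) = 1/2 · 1 = 1/2
(x_3 ⇔ (x_2 ⇒ x_3)) ⇔ (x_1 · ((x_2 ⇒ x_3) · (x_2 ⇔ x_2))) = 1/4 ⇔ 1/2 = 3/4
(((x_1 · (x_3 ⇒ x_3)) ⇒ ¬x_3) ⇒ ((x_2 · x_2) ⇔ ((x_2 · x_1) · x_2))) ⇒ ((x_3 ⇔ (x_2 ⇒ x_3)) ⇔ (x_1 · ((x_2 ⇒ x_3) · (x_2 ⇔ x_2)))) = 1 ⇒ 3/4 = 3/4
x_2 ⇒ x_3 = 1/4 ⇒ 1/4 = 1
(x_2 ⇒ x_3) ⇔ x_3 = 1 ⇔ 1/4 = 1/4
x_1 · ((x_2 ⇒ x_3) ⇔ x_3) = 1/2 · 1/4 = 1/4
x_2 ⇒ x_2 = 1/4 ⇒ 1/4 = 1
x_3 ⇒ x_2 = 1/4 ⇒ 1/4 = 1
(x_2 ⇒ x_2) ⇔ (x_3 ⇒ x_2) = 1 ⇔ 1 = 1
(x_1 · ((x_2 ⇒ x_3) ⇔ x_3)) ⇒ ((x_2 ⇒ x_2) ⇔ (x_3 ⇒ x_2)) = 1/4 ⇒ 1 = 1
¬((x_1 · ((x_2 ⇒ x_3) ⇔ x_3)) ⇒ ((x_2 ⇒ x_2) ⇔ (x_3 ⇒ x_2))) = ¬1 = 0
((((x_1 · (x_3 ⇒ x_3)) ⇒ ¬x_3) ⇒ ((x_2 · x_2) ⇔ ((x_2 · x_1) · x_2))) ⇒ ((x_3 ⇔ (x_2 ⇒ x_3)) ⇔ (x_1 · ((x_2 ⇒ x_3) · (x_2 ⇔ x_2))))) ⇒ ¬((x_1 · ((x_2 ⇒ x_3) ⇔ x_3)) ⇒ ((x_2 ⇒ x_2) ⇔ (x_3 ⇒ x_2))) = 3/4 ⇒ 0 = 1/4
¬(¬((x_2 · x_1) · ((x_3 ⇒ x_2) ⇒ (x_2 ⇔ x_2))) ⇔ ¬((x_1 ⇔ x_3) · (x_2 · x_3))) ⇒ (((((x_1 · (x_3 ⇒ x_3)) ⇒ ¬x_3) ⇒ ((x_2 · x_2) ⇔ ((x_2 · x_1) · x_2))) ⇒ ((x_3 ⇔ (x_2 ⇒ x_3)) ⇔ (x_1 · ((x_2 ⇒ x_3) · (x_2 ⇔ x_2))))) ⇒ ¬((x_1 · ((x_2 ⇒ x_3) ⇔ x_3)) ⇒ ((x_2 ⇒ x_2) ⇔ (x_3 ⇒ x_2)))) = 0 ⇒ 1/4 = 1

1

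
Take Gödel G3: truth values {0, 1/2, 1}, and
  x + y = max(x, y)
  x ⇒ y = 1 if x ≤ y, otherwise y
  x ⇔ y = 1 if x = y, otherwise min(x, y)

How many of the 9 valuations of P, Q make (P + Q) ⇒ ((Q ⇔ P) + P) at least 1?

P = 0, Q = 0 ↦ 1  ≥
P = 0, Q = 1/2 ↦ 0  <
P = 0, Q = 1 ↦ 0  <
P = 1/2, Q = 0 ↦ 1  ≥
P = 1/2, Q = 1/2 ↦ 1  ≥
P = 1/2, Q = 1 ↦ 1/2  <
P = 1, Q = 0 ↦ 1  ≥
P = 1, Q = 1/2 ↦ 1  ≥
P = 1, Q = 1 ↦ 1  ≥
So 6 of the 9 assignments meet the threshold.

6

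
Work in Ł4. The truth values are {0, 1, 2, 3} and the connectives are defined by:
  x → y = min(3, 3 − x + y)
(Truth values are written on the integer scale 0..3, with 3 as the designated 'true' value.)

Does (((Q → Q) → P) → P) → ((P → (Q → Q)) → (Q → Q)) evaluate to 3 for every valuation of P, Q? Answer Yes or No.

Yes

P = 0, Q = 0 ↦ 3
P = 0, Q = 1 ↦ 3
P = 0, Q = 2 ↦ 3
P = 0, Q = 3 ↦ 3
P = 1, Q = 0 ↦ 3
P = 1, Q = 1 ↦ 3
P = 1, Q = 2 ↦ 3
P = 1, Q = 3 ↦ 3
P = 2, Q = 0 ↦ 3
P = 2, Q = 1 ↦ 3
P = 2, Q = 2 ↦ 3
P = 2, Q = 3 ↦ 3
P = 3, Q = 0 ↦ 3
P = 3, Q = 1 ↦ 3
P = 3, Q = 2 ↦ 3
P = 3, Q = 3 ↦ 3
Every assignment gives a value ≥ 3.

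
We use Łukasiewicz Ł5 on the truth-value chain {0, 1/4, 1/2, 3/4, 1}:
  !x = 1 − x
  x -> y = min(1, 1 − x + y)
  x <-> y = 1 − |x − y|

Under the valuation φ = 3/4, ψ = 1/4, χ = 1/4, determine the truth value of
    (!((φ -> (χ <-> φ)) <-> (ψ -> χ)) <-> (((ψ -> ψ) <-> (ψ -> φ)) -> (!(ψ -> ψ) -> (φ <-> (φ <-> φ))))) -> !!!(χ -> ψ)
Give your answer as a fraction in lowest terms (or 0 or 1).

3/4

χ <-> φ = 1/4 <-> 3/4 = 1/2
φ -> (χ <-> φ) = 3/4 -> 1/2 = 3/4
ψ -> χ = 1/4 -> 1/4 = 1
(φ -> (χ <-> φ)) <-> (ψ -> χ) = 3/4 <-> 1 = 3/4
!((φ -> (χ <-> φ)) <-> (ψ -> χ)) = !3/4 = 1/4
ψ -> ψ = 1/4 -> 1/4 = 1
ψ -> φ = 1/4 -> 3/4 = 1
(ψ -> ψ) <-> (ψ -> φ) = 1 <-> 1 = 1
ψ -> ψ = 1/4 -> 1/4 = 1
!(ψ -> ψ) = !1 = 0
φ <-> φ = 3/4 <-> 3/4 = 1
φ <-> (φ <-> φ) = 3/4 <-> 1 = 3/4
!(ψ -> ψ) -> (φ <-> (φ <-> φ)) = 0 -> 3/4 = 1
((ψ -> ψ) <-> (ψ -> φ)) -> (!(ψ -> ψ) -> (φ <-> (φ <-> φ))) = 1 -> 1 = 1
!((φ -> (χ <-> φ)) <-> (ψ -> χ)) <-> (((ψ -> ψ) <-> (ψ -> φ)) -> (!(ψ -> ψ) -> (φ <-> (φ <-> φ)))) = 1/4 <-> 1 = 1/4
χ -> ψ = 1/4 -> 1/4 = 1
!(χ -> ψ) = !1 = 0
!!(χ -> ψ) = !0 = 1
!!!(χ -> ψ) = !1 = 0
(!((φ -> (χ <-> φ)) <-> (ψ -> χ)) <-> (((ψ -> ψ) <-> (ψ -> φ)) -> (!(ψ -> ψ) -> (φ <-> (φ <-> φ))))) -> !!!(χ -> ψ) = 1/4 -> 0 = 3/4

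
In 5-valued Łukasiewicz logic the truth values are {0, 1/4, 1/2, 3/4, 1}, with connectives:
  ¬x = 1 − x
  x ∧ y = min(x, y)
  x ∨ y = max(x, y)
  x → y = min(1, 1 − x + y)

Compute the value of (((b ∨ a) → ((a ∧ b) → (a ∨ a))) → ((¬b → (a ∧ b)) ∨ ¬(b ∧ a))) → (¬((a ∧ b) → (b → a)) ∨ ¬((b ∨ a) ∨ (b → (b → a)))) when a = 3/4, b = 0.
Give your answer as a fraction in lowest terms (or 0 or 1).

b ∨ a = 0 ∨ 3/4 = 3/4
a ∧ b = 3/4 ∧ 0 = 0
a ∨ a = 3/4 ∨ 3/4 = 3/4
(a ∧ b) → (a ∨ a) = 0 → 3/4 = 1
(b ∨ a) → ((a ∧ b) → (a ∨ a)) = 3/4 → 1 = 1
¬b = ¬0 = 1
a ∧ b = 3/4 ∧ 0 = 0
¬b → (a ∧ b) = 1 → 0 = 0
b ∧ a = 0 ∧ 3/4 = 0
¬(b ∧ a) = ¬0 = 1
(¬b → (a ∧ b)) ∨ ¬(b ∧ a) = 0 ∨ 1 = 1
((b ∨ a) → ((a ∧ b) → (a ∨ a))) → ((¬b → (a ∧ b)) ∨ ¬(b ∧ a)) = 1 → 1 = 1
a ∧ b = 3/4 ∧ 0 = 0
b → a = 0 → 3/4 = 1
(a ∧ b) → (b → a) = 0 → 1 = 1
¬((a ∧ b) → (b → a)) = ¬1 = 0
b ∨ a = 0 ∨ 3/4 = 3/4
b → a = 0 → 3/4 = 1
b → (b → a) = 0 → 1 = 1
(b ∨ a) ∨ (b → (b → a)) = 3/4 ∨ 1 = 1
¬((b ∨ a) ∨ (b → (b → a))) = ¬1 = 0
¬((a ∧ b) → (b → a)) ∨ ¬((b ∨ a) ∨ (b → (b → a))) = 0 ∨ 0 = 0
(((b ∨ a) → ((a ∧ b) → (a ∨ a))) → ((¬b → (a ∧ b)) ∨ ¬(b ∧ a))) → (¬((a ∧ b) → (b → a)) ∨ ¬((b ∨ a) ∨ (b → (b → a)))) = 1 → 0 = 0

0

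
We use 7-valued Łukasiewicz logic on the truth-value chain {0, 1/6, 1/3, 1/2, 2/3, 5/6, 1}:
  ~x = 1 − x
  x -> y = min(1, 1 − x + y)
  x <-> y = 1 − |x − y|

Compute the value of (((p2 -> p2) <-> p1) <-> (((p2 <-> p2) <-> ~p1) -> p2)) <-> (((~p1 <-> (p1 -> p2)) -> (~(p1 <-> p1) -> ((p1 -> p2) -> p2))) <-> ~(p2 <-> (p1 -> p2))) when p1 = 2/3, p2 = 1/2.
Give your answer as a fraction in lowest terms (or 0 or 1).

2/3

p2 -> p2 = 1/2 -> 1/2 = 1
(p2 -> p2) <-> p1 = 1 <-> 2/3 = 2/3
p2 <-> p2 = 1/2 <-> 1/2 = 1
~p1 = ~2/3 = 1/3
(p2 <-> p2) <-> ~p1 = 1 <-> 1/3 = 1/3
((p2 <-> p2) <-> ~p1) -> p2 = 1/3 -> 1/2 = 1
((p2 -> p2) <-> p1) <-> (((p2 <-> p2) <-> ~p1) -> p2) = 2/3 <-> 1 = 2/3
~p1 = ~2/3 = 1/3
p1 -> p2 = 2/3 -> 1/2 = 5/6
~p1 <-> (p1 -> p2) = 1/3 <-> 5/6 = 1/2
p1 <-> p1 = 2/3 <-> 2/3 = 1
~(p1 <-> p1) = ~1 = 0
p1 -> p2 = 2/3 -> 1/2 = 5/6
(p1 -> p2) -> p2 = 5/6 -> 1/2 = 2/3
~(p1 <-> p1) -> ((p1 -> p2) -> p2) = 0 -> 2/3 = 1
(~p1 <-> (p1 -> p2)) -> (~(p1 <-> p1) -> ((p1 -> p2) -> p2)) = 1/2 -> 1 = 1
p1 -> p2 = 2/3 -> 1/2 = 5/6
p2 <-> (p1 -> p2) = 1/2 <-> 5/6 = 2/3
~(p2 <-> (p1 -> p2)) = ~2/3 = 1/3
((~p1 <-> (p1 -> p2)) -> (~(p1 <-> p1) -> ((p1 -> p2) -> p2))) <-> ~(p2 <-> (p1 -> p2)) = 1 <-> 1/3 = 1/3
(((p2 -> p2) <-> p1) <-> (((p2 <-> p2) <-> ~p1) -> p2)) <-> (((~p1 <-> (p1 -> p2)) -> (~(p1 <-> p1) -> ((p1 -> p2) -> p2))) <-> ~(p2 <-> (p1 -> p2))) = 2/3 <-> 1/3 = 2/3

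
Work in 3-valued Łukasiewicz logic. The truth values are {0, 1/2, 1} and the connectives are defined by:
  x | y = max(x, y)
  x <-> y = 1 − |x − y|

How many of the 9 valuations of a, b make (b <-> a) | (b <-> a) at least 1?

3

a = 0, b = 0 ↦ 1  ≥
a = 0, b = 1/2 ↦ 1/2  <
a = 0, b = 1 ↦ 0  <
a = 1/2, b = 0 ↦ 1/2  <
a = 1/2, b = 1/2 ↦ 1  ≥
a = 1/2, b = 1 ↦ 1/2  <
a = 1, b = 0 ↦ 0  <
a = 1, b = 1/2 ↦ 1/2  <
a = 1, b = 1 ↦ 1  ≥
So 3 of the 9 assignments meet the threshold.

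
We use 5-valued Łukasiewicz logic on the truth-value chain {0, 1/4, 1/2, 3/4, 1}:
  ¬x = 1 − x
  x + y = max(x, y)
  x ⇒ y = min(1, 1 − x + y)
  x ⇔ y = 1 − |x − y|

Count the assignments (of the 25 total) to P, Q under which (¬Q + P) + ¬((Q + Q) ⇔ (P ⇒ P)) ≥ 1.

9

value 1: 9 assignments (counts)
value 3/4: 7 assignments
value 1/2: 5 assignments
value 1/4: 3 assignments
value 0: 1 assignment
So 9 of the 25 assignments meet the threshold.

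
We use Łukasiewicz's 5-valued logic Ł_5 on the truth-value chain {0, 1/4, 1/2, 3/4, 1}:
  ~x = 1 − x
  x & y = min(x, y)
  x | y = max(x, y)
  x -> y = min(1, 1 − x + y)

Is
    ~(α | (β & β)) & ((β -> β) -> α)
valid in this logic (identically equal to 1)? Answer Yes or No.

No

Counterexample: take α = 0, β = 0.
β & β = 0 & 0 = 0
α | (β & β) = 0 | 0 = 0
~(α | (β & β)) = ~0 = 1
β -> β = 0 -> 0 = 1
(β -> β) -> α = 1 -> 0 = 0
~(α | (β & β)) & ((β -> β) -> α) = 1 & 0 = 0
This gives 0 ≠ 1.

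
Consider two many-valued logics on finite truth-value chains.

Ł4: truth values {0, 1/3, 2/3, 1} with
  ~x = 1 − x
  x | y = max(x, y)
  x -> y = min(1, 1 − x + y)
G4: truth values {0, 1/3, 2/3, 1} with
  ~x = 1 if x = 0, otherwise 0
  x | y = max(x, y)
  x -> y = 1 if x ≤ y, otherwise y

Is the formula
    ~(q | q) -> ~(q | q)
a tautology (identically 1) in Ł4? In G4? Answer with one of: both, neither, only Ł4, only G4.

In Ł4: every assignment gives 1 — tautology.
In G4: every assignment gives 1 — tautology.

both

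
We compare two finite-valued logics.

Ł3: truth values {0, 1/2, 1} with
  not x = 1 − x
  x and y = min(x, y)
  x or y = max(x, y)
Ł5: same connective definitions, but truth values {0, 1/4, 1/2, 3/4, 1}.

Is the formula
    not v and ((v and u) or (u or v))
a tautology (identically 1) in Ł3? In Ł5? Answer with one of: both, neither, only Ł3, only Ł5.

neither

In Ł3: at u = 0, v = 0 the value is 0 — not a tautology.
In Ł5: at u = 0, v = 0 the value is 0 — not a tautology.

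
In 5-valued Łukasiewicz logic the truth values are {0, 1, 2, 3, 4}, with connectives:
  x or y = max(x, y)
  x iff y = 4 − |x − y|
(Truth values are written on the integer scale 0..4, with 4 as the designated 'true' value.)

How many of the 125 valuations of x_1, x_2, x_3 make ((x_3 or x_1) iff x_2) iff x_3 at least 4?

value 4: 28 assignments (counts)
value 3: 37 assignments
value 2: 31 assignments
value 1: 19 assignments
value 0: 10 assignments
So 28 of the 125 assignments meet the threshold.

28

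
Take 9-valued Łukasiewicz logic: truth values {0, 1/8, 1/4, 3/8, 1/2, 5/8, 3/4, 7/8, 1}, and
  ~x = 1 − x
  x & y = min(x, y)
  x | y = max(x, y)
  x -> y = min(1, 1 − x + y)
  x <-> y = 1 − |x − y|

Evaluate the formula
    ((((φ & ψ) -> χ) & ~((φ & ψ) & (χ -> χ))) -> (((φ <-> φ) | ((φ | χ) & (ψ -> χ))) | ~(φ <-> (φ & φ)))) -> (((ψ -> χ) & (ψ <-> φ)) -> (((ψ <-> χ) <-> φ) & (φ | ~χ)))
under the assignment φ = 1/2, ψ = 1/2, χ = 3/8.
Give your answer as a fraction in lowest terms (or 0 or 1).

3/4

φ & ψ = 1/2 & 1/2 = 1/2
(φ & ψ) -> χ = 1/2 -> 3/8 = 7/8
φ & ψ = 1/2 & 1/2 = 1/2
χ -> χ = 3/8 -> 3/8 = 1
(φ & ψ) & (χ -> χ) = 1/2 & 1 = 1/2
~((φ & ψ) & (χ -> χ)) = ~1/2 = 1/2
((φ & ψ) -> χ) & ~((φ & ψ) & (χ -> χ)) = 7/8 & 1/2 = 1/2
φ <-> φ = 1/2 <-> 1/2 = 1
φ | χ = 1/2 | 3/8 = 1/2
ψ -> χ = 1/2 -> 3/8 = 7/8
(φ | χ) & (ψ -> χ) = 1/2 & 7/8 = 1/2
(φ <-> φ) | ((φ | χ) & (ψ -> χ)) = 1 | 1/2 = 1
φ & φ = 1/2 & 1/2 = 1/2
φ <-> (φ & φ) = 1/2 <-> 1/2 = 1
~(φ <-> (φ & φ)) = ~1 = 0
((φ <-> φ) | ((φ | χ) & (ψ -> χ))) | ~(φ <-> (φ & φ)) = 1 | 0 = 1
(((φ & ψ) -> χ) & ~((φ & ψ) & (χ -> χ))) -> (((φ <-> φ) | ((φ | χ) & (ψ -> χ))) | ~(φ <-> (φ & φ))) = 1/2 -> 1 = 1
ψ -> χ = 1/2 -> 3/8 = 7/8
ψ <-> φ = 1/2 <-> 1/2 = 1
(ψ -> χ) & (ψ <-> φ) = 7/8 & 1 = 7/8
ψ <-> χ = 1/2 <-> 3/8 = 7/8
(ψ <-> χ) <-> φ = 7/8 <-> 1/2 = 5/8
~χ = ~3/8 = 5/8
φ | ~χ = 1/2 | 5/8 = 5/8
((ψ <-> χ) <-> φ) & (φ | ~χ) = 5/8 & 5/8 = 5/8
((ψ -> χ) & (ψ <-> φ)) -> (((ψ <-> χ) <-> φ) & (φ | ~χ)) = 7/8 -> 5/8 = 3/4
((((φ & ψ) -> χ) & ~((φ & ψ) & (χ -> χ))) -> (((φ <-> φ) | ((φ | χ) & (ψ -> χ))) | ~(φ <-> (φ & φ)))) -> (((ψ -> χ) & (ψ <-> φ)) -> (((ψ <-> χ) <-> φ) & (φ | ~χ))) = 1 -> 3/4 = 3/4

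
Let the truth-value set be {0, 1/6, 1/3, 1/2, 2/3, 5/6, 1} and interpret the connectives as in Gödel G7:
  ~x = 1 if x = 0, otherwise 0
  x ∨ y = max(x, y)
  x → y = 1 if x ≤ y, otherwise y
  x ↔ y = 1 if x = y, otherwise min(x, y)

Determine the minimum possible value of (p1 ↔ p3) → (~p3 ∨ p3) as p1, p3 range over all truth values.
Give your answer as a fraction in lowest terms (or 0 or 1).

Take p1 = 1/6, p3 = 1/6:
p1 ↔ p3 = 1/6 ↔ 1/6 = 1
~p3 = ~1/6 = 0
~p3 ∨ p3 = 0 ∨ 1/6 = 1/6
(p1 ↔ p3) → (~p3 ∨ p3) = 1 → 1/6 = 1/6
No assignment yields a value below 1/6, so this is the minimum.

1/6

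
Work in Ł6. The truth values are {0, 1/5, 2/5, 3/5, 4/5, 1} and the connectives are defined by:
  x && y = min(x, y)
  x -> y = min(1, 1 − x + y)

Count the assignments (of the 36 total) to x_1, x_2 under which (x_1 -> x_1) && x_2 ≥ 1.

value 1: 6 assignments (counts)
value 4/5: 6 assignments
value 3/5: 6 assignments
value 2/5: 6 assignments
value 1/5: 6 assignments
value 0: 6 assignments
So 6 of the 36 assignments meet the threshold.

6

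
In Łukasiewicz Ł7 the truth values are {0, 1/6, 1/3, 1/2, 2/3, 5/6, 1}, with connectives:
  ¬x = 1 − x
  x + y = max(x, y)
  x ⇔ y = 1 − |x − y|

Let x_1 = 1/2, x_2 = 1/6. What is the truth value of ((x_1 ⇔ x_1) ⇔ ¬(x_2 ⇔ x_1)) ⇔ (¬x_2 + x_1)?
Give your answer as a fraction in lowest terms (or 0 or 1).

1/2

x_1 ⇔ x_1 = 1/2 ⇔ 1/2 = 1
x_2 ⇔ x_1 = 1/6 ⇔ 1/2 = 2/3
¬(x_2 ⇔ x_1) = ¬2/3 = 1/3
(x_1 ⇔ x_1) ⇔ ¬(x_2 ⇔ x_1) = 1 ⇔ 1/3 = 1/3
¬x_2 = ¬1/6 = 5/6
¬x_2 + x_1 = 5/6 + 1/2 = 5/6
((x_1 ⇔ x_1) ⇔ ¬(x_2 ⇔ x_1)) ⇔ (¬x_2 + x_1) = 1/3 ⇔ 5/6 = 1/2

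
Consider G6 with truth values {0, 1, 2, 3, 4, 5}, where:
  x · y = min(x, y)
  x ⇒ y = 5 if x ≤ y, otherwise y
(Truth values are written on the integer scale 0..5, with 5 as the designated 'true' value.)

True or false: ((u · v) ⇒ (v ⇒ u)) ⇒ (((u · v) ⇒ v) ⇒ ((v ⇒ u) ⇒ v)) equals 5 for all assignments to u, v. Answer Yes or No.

No

Counterexample: take u = 0, v = 0.
u · v = 0 · 0 = 0
v ⇒ u = 0 ⇒ 0 = 5
(u · v) ⇒ (v ⇒ u) = 0 ⇒ 5 = 5
u · v = 0 · 0 = 0
(u · v) ⇒ v = 0 ⇒ 0 = 5
v ⇒ u = 0 ⇒ 0 = 5
(v ⇒ u) ⇒ v = 5 ⇒ 0 = 0
((u · v) ⇒ v) ⇒ ((v ⇒ u) ⇒ v) = 5 ⇒ 0 = 0
((u · v) ⇒ (v ⇒ u)) ⇒ (((u · v) ⇒ v) ⇒ ((v ⇒ u) ⇒ v)) = 5 ⇒ 0 = 0
This gives 0 ≠ 5.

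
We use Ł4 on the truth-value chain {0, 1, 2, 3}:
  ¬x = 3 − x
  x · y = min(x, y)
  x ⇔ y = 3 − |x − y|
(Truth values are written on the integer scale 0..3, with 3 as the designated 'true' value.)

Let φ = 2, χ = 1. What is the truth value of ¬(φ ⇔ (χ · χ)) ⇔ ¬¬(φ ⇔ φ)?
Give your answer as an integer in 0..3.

1

χ · χ = 1 · 1 = 1
φ ⇔ (χ · χ) = 2 ⇔ 1 = 2
¬(φ ⇔ (χ · χ)) = ¬2 = 1
φ ⇔ φ = 2 ⇔ 2 = 3
¬(φ ⇔ φ) = ¬3 = 0
¬¬(φ ⇔ φ) = ¬0 = 3
¬(φ ⇔ (χ · χ)) ⇔ ¬¬(φ ⇔ φ) = 1 ⇔ 3 = 1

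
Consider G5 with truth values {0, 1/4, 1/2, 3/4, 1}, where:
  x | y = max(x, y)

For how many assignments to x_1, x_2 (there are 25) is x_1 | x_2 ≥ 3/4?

16

value 1: 9 assignments (counts)
value 3/4: 7 assignments (counts)
value 1/2: 5 assignments
value 1/4: 3 assignments
value 0: 1 assignment
So 16 of the 25 assignments meet the threshold.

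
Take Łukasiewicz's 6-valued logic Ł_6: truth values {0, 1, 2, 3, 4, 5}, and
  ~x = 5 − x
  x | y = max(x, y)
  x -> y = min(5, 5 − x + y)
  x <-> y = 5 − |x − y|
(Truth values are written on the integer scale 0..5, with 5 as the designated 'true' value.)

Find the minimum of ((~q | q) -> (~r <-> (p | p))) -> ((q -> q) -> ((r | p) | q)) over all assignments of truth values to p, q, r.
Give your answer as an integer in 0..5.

2

Take p = 1, q = 2, r = 2:
~q = ~2 = 3
~q | q = 3 | 2 = 3
~r = ~2 = 3
p | p = 1 | 1 = 1
~r <-> (p | p) = 3 <-> 1 = 3
(~q | q) -> (~r <-> (p | p)) = 3 -> 3 = 5
q -> q = 2 -> 2 = 5
r | p = 2 | 1 = 2
(r | p) | q = 2 | 2 = 2
(q -> q) -> ((r | p) | q) = 5 -> 2 = 2
((~q | q) -> (~r <-> (p | p))) -> ((q -> q) -> ((r | p) | q)) = 5 -> 2 = 2
No assignment yields a value below 2, so this is the minimum.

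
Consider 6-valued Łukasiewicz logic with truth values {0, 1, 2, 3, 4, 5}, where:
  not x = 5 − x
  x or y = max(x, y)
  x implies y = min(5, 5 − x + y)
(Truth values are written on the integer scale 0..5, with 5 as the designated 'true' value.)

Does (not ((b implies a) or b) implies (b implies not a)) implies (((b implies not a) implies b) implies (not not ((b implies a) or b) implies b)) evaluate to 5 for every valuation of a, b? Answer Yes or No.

No

Counterexample: take a = 3, b = 3.
b implies a = 3 implies 3 = 5
(b implies a) or b = 5 or 3 = 5
not ((b implies a) or b) = not 5 = 0
not a = not 3 = 2
b implies not a = 3 implies 2 = 4
not ((b implies a) or b) implies (b implies not a) = 0 implies 4 = 5
not a = not 3 = 2
b implies not a = 3 implies 2 = 4
(b implies not a) implies b = 4 implies 3 = 4
b implies a = 3 implies 3 = 5
(b implies a) or b = 5 or 3 = 5
not ((b implies a) or b) = not 5 = 0
not not ((b implies a) or b) = not 0 = 5
not not ((b implies a) or b) implies b = 5 implies 3 = 3
((b implies not a) implies b) implies (not not ((b implies a) or b) implies b) = 4 implies 3 = 4
(not ((b implies a) or b) implies (b implies not a)) implies (((b implies not a) implies b) implies (not not ((b implies a) or b) implies b)) = 5 implies 4 = 4
This gives 4 ≠ 5.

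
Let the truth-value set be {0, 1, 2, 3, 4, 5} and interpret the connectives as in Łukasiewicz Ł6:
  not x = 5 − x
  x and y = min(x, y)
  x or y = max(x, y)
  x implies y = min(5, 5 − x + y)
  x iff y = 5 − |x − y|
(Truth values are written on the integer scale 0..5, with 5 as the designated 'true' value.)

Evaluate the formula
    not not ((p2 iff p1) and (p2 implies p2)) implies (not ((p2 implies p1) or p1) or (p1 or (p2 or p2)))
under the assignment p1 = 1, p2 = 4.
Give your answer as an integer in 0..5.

5

p2 iff p1 = 4 iff 1 = 2
p2 implies p2 = 4 implies 4 = 5
(p2 iff p1) and (p2 implies p2) = 2 and 5 = 2
not ((p2 iff p1) and (p2 implies p2)) = not 2 = 3
not not ((p2 iff p1) and (p2 implies p2)) = not 3 = 2
p2 implies p1 = 4 implies 1 = 2
(p2 implies p1) or p1 = 2 or 1 = 2
not ((p2 implies p1) or p1) = not 2 = 3
p2 or p2 = 4 or 4 = 4
p1 or (p2 or p2) = 1 or 4 = 4
not ((p2 implies p1) or p1) or (p1 or (p2 or p2)) = 3 or 4 = 4
not not ((p2 iff p1) and (p2 implies p2)) implies (not ((p2 implies p1) or p1) or (p1 or (p2 or p2))) = 2 implies 4 = 5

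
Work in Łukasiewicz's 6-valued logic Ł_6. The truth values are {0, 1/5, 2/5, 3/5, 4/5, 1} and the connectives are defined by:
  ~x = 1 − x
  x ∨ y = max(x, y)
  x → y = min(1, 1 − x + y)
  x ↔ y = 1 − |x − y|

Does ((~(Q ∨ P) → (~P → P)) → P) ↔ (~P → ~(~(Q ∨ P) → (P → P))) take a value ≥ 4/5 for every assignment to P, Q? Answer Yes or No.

No

Counterexample: take P = 0, Q = 0.
Q ∨ P = 0 ∨ 0 = 0
~(Q ∨ P) = ~0 = 1
~P = ~0 = 1
~P → P = 1 → 0 = 0
~(Q ∨ P) → (~P → P) = 1 → 0 = 0
(~(Q ∨ P) → (~P → P)) → P = 0 → 0 = 1
~P = ~0 = 1
Q ∨ P = 0 ∨ 0 = 0
~(Q ∨ P) = ~0 = 1
P → P = 0 → 0 = 1
~(Q ∨ P) → (P → P) = 1 → 1 = 1
~(~(Q ∨ P) → (P → P)) = ~1 = 0
~P → ~(~(Q ∨ P) → (P → P)) = 1 → 0 = 0
((~(Q ∨ P) → (~P → P)) → P) ↔ (~P → ~(~(Q ∨ P) → (P → P))) = 1 ↔ 0 = 0
This gives 0, which is below 4/5.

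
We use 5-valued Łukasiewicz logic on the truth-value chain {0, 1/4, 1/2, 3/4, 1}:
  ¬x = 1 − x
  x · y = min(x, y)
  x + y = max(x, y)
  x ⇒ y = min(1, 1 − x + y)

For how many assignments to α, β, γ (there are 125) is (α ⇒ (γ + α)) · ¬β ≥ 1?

value 1: 25 assignments (counts)
value 3/4: 25 assignments
value 1/2: 25 assignments
value 1/4: 25 assignments
value 0: 25 assignments
So 25 of the 125 assignments meet the threshold.

25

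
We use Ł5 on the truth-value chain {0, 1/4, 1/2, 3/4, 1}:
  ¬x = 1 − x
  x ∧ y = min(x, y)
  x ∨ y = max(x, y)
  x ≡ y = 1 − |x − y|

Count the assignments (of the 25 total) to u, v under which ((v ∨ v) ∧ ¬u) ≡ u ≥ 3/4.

value 1: 5 assignments (counts)
value 3/4: 4 assignments (counts)
value 1/2: 8 assignments
value 1/4: 2 assignments
value 0: 6 assignments
So 9 of the 25 assignments meet the threshold.

9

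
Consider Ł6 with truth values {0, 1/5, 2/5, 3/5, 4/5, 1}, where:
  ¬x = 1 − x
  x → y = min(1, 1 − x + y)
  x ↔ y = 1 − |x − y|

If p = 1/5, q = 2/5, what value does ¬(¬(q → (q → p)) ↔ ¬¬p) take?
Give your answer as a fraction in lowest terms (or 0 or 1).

q → p = 2/5 → 1/5 = 4/5
q → (q → p) = 2/5 → 4/5 = 1
¬(q → (q → p)) = ¬1 = 0
¬p = ¬1/5 = 4/5
¬¬p = ¬4/5 = 1/5
¬(q → (q → p)) ↔ ¬¬p = 0 ↔ 1/5 = 4/5
¬(¬(q → (q → p)) ↔ ¬¬p) = ¬4/5 = 1/5

1/5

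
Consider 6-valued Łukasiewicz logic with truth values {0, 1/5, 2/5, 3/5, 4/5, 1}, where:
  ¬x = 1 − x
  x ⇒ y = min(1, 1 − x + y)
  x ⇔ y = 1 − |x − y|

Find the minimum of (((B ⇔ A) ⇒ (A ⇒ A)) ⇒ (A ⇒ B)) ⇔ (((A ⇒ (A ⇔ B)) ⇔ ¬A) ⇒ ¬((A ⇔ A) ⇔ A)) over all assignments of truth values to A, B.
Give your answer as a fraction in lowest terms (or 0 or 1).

Take A = 2/5, B = 0:
B ⇔ A = 0 ⇔ 2/5 = 3/5
A ⇒ A = 2/5 ⇒ 2/5 = 1
(B ⇔ A) ⇒ (A ⇒ A) = 3/5 ⇒ 1 = 1
A ⇒ B = 2/5 ⇒ 0 = 3/5
((B ⇔ A) ⇒ (A ⇒ A)) ⇒ (A ⇒ B) = 1 ⇒ 3/5 = 3/5
A ⇔ B = 2/5 ⇔ 0 = 3/5
A ⇒ (A ⇔ B) = 2/5 ⇒ 3/5 = 1
¬A = ¬2/5 = 3/5
(A ⇒ (A ⇔ B)) ⇔ ¬A = 1 ⇔ 3/5 = 3/5
A ⇔ A = 2/5 ⇔ 2/5 = 1
(A ⇔ A) ⇔ A = 1 ⇔ 2/5 = 2/5
¬((A ⇔ A) ⇔ A) = ¬2/5 = 3/5
((A ⇒ (A ⇔ B)) ⇔ ¬A) ⇒ ¬((A ⇔ A) ⇔ A) = 3/5 ⇒ 3/5 = 1
(((B ⇔ A) ⇒ (A ⇒ A)) ⇒ (A ⇒ B)) ⇔ (((A ⇒ (A ⇔ B)) ⇔ ¬A) ⇒ ¬((A ⇔ A) ⇔ A)) = 3/5 ⇔ 1 = 3/5
No assignment yields a value below 3/5, so this is the minimum.

3/5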